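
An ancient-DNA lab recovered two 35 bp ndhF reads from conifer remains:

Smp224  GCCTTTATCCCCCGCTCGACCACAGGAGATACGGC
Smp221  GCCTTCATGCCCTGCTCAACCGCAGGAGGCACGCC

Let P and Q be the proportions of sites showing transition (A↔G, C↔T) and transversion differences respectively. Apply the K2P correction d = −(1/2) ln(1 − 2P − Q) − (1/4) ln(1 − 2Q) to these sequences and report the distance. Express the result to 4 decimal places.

0.2858

The sequences differ at positions 6 (T/C, transition), 9 (C/G, transversion), 13 (C/T, transition), 18 (G/A, transition), 22 (A/G, transition), 29 (A/G, transition), 30 (T/C, transition), 34 (G/C, transversion).
Of the 8 differences, 6 transitions and 2 transversions over 35 sites: P = 6/35 = 0.171429, Q = 2/35 = 0.057143.
d = −0.5·ln(0.599999) − 0.25·ln(0.885714) = −0.5·(-0.510827) − 0.25·(-0.121361) = 0.2858.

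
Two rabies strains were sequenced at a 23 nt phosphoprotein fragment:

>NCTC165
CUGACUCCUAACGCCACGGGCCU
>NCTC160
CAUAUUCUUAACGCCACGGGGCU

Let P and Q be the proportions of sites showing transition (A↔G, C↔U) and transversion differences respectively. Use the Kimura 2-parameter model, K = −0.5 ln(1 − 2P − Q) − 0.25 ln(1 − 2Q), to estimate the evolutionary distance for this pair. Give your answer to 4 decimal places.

Mismatches occur at site 2 (U→A, transversion), site 3 (G→U, transversion), site 5 (C→U, transition), site 8 (C→U, transition), site 21 (C→G, transversion).
Of the 5 differences, 2 transitions and 3 transversions over 23 sites: P = 2/23 = 0.086957, Q = 3/23 = 0.130435.
d = −0.5·ln(0.695651) − 0.25·ln(0.739130) = −0.5·(-0.362907) − 0.25·(-0.302281) = 0.2570.

0.2570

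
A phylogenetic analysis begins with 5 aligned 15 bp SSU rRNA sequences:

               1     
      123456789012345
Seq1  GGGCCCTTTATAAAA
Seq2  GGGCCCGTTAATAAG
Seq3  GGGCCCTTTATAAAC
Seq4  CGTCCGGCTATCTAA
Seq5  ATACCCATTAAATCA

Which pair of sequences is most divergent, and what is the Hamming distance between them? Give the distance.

Pairwise Hamming distances:
  Seq1 vs Seq2: 4
  Seq1 vs Seq3: 1
  Seq1 vs Seq4: 7
  Seq1 vs Seq5: 7
  Seq2 vs Seq3: 4
  Seq2 vs Seq4: 8
  Seq2 vs Seq5: 8
  Seq3 vs Seq4: 8
  Seq3 vs Seq5: 8
  Seq4 vs Seq5: 9
The largest is 9, between Seq4 and Seq5.

9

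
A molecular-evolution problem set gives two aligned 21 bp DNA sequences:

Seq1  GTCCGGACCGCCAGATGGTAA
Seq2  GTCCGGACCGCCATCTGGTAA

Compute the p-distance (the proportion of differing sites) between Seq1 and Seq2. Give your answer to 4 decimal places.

The sequences differ at positions 14 (G/T), 15 (A/C).
There are 2 differences over 21 sites, so p = 2/21 = 0.0952.

0.0952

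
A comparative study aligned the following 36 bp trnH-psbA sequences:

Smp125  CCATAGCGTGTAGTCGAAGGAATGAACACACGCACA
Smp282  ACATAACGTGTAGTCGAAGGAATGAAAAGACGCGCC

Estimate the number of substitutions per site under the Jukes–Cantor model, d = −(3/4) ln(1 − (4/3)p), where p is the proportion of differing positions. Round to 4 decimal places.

Mismatches occur at site 1 (C/A), site 6 (G/A), site 27 (C/A), site 29 (C/G), site 34 (A/G), site 36 (A/C).
p = 6/36 = 0.166667.
d = −0.75 · ln(1 − (4/3)·0.166667) = −0.75 · ln(0.777777) = −0.75 · (-0.251315) = 0.1885.

0.1885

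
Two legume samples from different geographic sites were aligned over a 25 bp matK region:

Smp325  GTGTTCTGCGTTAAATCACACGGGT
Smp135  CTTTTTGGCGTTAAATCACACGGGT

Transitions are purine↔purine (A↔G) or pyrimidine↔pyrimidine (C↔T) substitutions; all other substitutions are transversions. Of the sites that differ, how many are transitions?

The sequences differ at positions 1 (G/C, transversion), 3 (G/T, transversion), 6 (C/T, transition), 7 (T/G, transversion).
Of the 4 differences, 1 transition and 3 transversions, so the answer is 1.

1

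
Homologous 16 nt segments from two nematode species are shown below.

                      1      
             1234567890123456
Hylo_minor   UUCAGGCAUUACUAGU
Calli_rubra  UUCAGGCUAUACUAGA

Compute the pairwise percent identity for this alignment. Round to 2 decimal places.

81.25%

Differing sites — 8:A/U; 9:U/A; 16:U/A.
13 of the 16 sites match, so the percent identity is 13/16 × 100 = 81.25%.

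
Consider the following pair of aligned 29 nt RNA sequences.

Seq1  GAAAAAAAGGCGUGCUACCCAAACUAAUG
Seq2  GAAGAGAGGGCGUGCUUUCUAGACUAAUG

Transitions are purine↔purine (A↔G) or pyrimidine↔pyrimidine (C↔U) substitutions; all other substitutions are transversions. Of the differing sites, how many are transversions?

1

Mismatches occur at site 4 (A→G, transition), site 6 (A→G, transition), site 8 (A→G, transition), site 17 (A→U, transversion), site 18 (C→U, transition), site 20 (C→U, transition), site 22 (A→G, transition).
Of the 7 differences, 6 transitions and 1 transversion, so the answer is 1.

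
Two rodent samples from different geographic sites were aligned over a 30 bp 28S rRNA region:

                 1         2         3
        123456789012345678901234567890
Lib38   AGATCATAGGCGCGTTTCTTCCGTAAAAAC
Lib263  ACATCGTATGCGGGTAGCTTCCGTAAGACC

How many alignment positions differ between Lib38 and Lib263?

8

Differing sites — 2:G/C; 6:A/G; 9:G/T; 13:C/G; 16:T/A; 17:T/G; 27:A/G; 29:A/C.
That gives 8 mismatches out of 30 aligned sites, so the Hamming distance is 8.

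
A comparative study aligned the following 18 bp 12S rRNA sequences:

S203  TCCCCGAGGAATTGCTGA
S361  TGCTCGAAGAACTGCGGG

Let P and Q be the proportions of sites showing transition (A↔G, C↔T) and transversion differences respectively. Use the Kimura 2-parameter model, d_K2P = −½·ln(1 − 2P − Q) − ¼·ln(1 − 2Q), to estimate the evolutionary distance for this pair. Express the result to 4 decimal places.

Differing sites — 2:C/G (Tv); 4:C/T (Ti); 8:G/A (Ti); 12:T/C (Ti); 16:T/G (Tv); 18:A/G (Ti).
Of the 6 differences, 4 transitions and 2 transversions over 18 sites: P = 4/18 = 0.222222, Q = 2/18 = 0.111111.
d = −0.5·ln(0.444445) − 0.25·ln(0.777778) = −0.5·(-0.810929) − 0.25·(-0.251314) = 0.4683.

0.4683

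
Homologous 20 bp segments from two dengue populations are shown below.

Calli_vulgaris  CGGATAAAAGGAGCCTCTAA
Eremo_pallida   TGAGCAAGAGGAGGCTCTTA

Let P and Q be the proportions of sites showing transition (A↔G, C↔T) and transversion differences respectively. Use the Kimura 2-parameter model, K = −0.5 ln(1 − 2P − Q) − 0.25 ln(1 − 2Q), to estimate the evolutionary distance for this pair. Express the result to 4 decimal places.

0.5139

The sequences differ at positions 1 (C/T, transition), 3 (G/A, transition), 4 (A/G, transition), 5 (T/C, transition), 8 (A/G, transition), 14 (C/G, transversion), 19 (A/T, transversion).
Of the 7 differences, 5 transitions and 2 transversions over 20 sites: P = 5/20 = 0.250000, Q = 2/20 = 0.100000.
d = −0.5·ln(0.400000) − 0.25·ln(0.800000) = −0.5·(-0.916291) − 0.25·(-0.223144) = 0.5139.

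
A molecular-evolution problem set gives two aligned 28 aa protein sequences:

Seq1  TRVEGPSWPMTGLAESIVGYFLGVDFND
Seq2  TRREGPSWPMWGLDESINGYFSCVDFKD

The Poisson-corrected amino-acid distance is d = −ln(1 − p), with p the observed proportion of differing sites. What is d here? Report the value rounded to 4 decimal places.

Mismatches occur at site 3 (V/R), site 11 (T/W), site 14 (A/D), site 18 (V/N), site 22 (L/S), site 23 (G/C), site 27 (N/K).
p = 7/28 = 0.250000.
d = −ln(1 − 0.250000) = −ln(0.750000) = 0.2877.

0.2877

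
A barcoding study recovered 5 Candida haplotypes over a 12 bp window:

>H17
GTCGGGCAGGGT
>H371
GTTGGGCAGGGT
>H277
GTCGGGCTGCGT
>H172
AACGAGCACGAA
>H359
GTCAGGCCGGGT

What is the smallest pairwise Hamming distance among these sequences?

1

Pairwise Hamming distances:
  H17 vs H371: 1
  H17 vs H277: 2
  H17 vs H172: 6
  H17 vs H359: 2
  H371 vs H277: 3
  H371 vs H172: 7
  H371 vs H359: 3
  H277 vs H172: 8
  H277 vs H359: 3
  H172 vs H359: 8
The smallest is 1, between H17 and H371.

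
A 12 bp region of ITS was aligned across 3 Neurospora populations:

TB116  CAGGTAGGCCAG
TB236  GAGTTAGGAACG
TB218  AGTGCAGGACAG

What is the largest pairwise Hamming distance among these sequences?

Pairwise Hamming distances:
  TB116 vs TB236: 5
  TB116 vs TB218: 5
  TB236 vs TB218: 7
The largest is 7, between TB236 and TB218.

7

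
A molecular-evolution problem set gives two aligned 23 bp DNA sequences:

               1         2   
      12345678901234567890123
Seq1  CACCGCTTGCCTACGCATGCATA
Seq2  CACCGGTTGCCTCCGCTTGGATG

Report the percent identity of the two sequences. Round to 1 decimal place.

Mismatches occur at site 6 (C→G), site 13 (A→C), site 17 (A→T), site 20 (C→G), site 23 (A→G).
18 of the 23 sites match, so the percent identity is 18/23 × 100 = 78.3%.

78.3%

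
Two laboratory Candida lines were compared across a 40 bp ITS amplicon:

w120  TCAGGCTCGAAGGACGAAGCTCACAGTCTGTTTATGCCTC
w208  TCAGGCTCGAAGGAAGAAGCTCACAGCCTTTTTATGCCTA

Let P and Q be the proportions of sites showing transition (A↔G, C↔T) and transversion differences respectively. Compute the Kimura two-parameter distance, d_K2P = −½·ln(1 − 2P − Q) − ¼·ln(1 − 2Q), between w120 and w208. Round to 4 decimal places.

0.1074

Differing sites — 15:C/A (Tv); 27:T/C (Ti); 30:G/T (Tv); 40:C/A (Tv).
Of the 4 differences, 1 transition and 3 transversions over 40 sites: P = 1/40 = 0.025000, Q = 3/40 = 0.075000.
d = −0.5·ln(0.875000) − 0.25·ln(0.850000) = −0.5·(-0.133531) − 0.25·(-0.162519) = 0.1074.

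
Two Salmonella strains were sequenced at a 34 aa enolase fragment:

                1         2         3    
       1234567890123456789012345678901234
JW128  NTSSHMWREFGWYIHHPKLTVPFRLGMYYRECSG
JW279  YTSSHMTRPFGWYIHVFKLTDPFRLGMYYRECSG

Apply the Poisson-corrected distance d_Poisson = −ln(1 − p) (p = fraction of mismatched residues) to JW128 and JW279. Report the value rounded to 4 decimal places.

Mismatches occur at site 1 (N↔Y), site 7 (W↔T), site 9 (E↔P), site 16 (H↔V), site 17 (P↔F), site 21 (V↔D).
p = 6/34 = 0.176471.
d = −ln(1 − 0.176471) = −ln(0.823529) = 0.1942.

0.1942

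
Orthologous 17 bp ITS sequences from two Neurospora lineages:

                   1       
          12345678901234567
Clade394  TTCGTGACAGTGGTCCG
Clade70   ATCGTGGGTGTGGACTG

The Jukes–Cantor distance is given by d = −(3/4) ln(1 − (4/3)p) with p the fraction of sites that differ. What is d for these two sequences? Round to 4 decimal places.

Mismatches occur at site 1 (T→A), site 7 (A→G), site 8 (C→G), site 9 (A→T), site 14 (T→A), site 16 (C→T).
p = 6/17 = 0.352941.
d = −0.75 · ln(1 − (4/3)·0.352941) = −0.75 · ln(0.529412) = −0.75 · (-0.635988) = 0.4770.

0.4770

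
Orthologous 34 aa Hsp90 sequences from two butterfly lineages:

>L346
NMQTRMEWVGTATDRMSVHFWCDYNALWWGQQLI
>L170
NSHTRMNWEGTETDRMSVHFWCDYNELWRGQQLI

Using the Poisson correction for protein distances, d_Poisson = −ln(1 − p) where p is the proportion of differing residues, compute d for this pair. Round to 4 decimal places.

0.2305

The sequences differ at positions 2 (M/S), 3 (Q/H), 7 (E/N), 9 (V/E), 12 (A/E), 26 (A/E), 29 (W/R).
p = 7/34 = 0.205882.
d = −ln(1 − 0.205882) = −ln(0.794118) = 0.2305.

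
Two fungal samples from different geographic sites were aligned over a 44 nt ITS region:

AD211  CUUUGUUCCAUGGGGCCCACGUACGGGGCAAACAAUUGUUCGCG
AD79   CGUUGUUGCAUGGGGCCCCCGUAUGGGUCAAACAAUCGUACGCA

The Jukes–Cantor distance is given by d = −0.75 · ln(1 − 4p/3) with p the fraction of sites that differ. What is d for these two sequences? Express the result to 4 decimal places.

0.2082

The sequences differ at positions 2 (U/G), 8 (C/G), 19 (A/C), 24 (C/U), 28 (G/U), 37 (U/C), 40 (U/A), 44 (G/A).
p = 8/44 = 0.181818.
d = −0.75 · ln(1 − (4/3)·0.181818) = −0.75 · ln(0.757576) = −0.75 · (-0.277631) = 0.2082.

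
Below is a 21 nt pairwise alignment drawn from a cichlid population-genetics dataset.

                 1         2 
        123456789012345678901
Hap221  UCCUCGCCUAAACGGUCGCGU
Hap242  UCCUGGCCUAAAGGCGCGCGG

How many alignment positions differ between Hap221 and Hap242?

5

The sequences differ at positions 5 (C/G), 13 (C/G), 15 (G/C), 16 (U/G), 21 (U/G).
That gives 5 mismatches out of 21 aligned sites, so the Hamming distance is 5.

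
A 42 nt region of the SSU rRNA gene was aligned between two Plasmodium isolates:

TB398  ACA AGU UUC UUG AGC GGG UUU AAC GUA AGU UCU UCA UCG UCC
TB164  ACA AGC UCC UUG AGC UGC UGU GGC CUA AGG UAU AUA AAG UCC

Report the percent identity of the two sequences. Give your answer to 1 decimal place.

Mismatches occur at site 6 (U↔C), site 8 (U↔C), site 16 (G↔U), site 18 (G↔C), site 20 (U↔G), site 22 (A↔G), site 23 (A↔G), site 25 (G↔C), site 30 (U↔G), site 32 (C↔A), site 34 (U↔A), site 35 (C↔U), site 37 (U↔A), site 38 (C↔A).
28 of the 42 sites match, so the percent identity is 28/42 × 100 = 66.7%.

66.7%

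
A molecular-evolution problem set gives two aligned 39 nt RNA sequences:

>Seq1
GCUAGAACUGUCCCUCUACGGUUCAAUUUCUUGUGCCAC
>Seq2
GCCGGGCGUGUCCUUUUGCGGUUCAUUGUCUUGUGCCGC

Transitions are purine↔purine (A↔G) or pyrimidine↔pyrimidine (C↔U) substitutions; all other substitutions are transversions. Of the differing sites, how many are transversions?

4

Differing sites — 3:U/C (Ti); 4:A/G (Ti); 6:A/G (Ti); 7:A/C (Tv); 8:C/G (Tv); 14:C/U (Ti); 16:C/U (Ti); 18:A/G (Ti); 26:A/U (Tv); 28:U/G (Tv); 38:A/G (Ti).
Of the 11 differences, 7 transitions and 4 transversions, so the answer is 4.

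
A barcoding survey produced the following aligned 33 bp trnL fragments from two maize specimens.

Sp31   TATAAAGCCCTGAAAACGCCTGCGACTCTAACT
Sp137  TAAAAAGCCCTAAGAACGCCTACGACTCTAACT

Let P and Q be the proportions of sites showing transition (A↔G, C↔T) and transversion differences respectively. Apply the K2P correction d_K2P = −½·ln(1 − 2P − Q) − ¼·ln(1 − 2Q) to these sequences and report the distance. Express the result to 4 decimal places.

Mismatches occur at site 3 (T↔A, transversion), site 12 (G↔A, transition), site 14 (A↔G, transition), site 22 (G↔A, transition).
Of the 4 differences, 3 transitions and 1 transversion over 33 sites: P = 3/33 = 0.090909, Q = 1/33 = 0.030303.
d = −0.5·ln(0.787879) − 0.25·ln(0.939394) = −0.5·(-0.238411) − 0.25·(-0.062520) = 0.1348.

0.1348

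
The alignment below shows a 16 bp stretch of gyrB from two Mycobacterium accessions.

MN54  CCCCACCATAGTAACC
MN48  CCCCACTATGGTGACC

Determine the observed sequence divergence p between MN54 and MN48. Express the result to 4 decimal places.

0.1875

Mismatches occur at site 7 (C↔T), site 10 (A↔G), site 13 (A↔G).
There are 3 differences over 16 sites, so p = 3/16 = 0.1875.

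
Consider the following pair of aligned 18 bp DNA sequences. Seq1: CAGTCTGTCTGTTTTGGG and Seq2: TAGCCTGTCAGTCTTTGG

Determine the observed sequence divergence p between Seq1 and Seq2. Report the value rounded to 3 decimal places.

0.278

The sequences differ at positions 1 (C/T), 4 (T/C), 10 (T/A), 13 (T/C), 16 (G/T).
There are 5 differences over 18 sites, so p = 5/18 = 0.278.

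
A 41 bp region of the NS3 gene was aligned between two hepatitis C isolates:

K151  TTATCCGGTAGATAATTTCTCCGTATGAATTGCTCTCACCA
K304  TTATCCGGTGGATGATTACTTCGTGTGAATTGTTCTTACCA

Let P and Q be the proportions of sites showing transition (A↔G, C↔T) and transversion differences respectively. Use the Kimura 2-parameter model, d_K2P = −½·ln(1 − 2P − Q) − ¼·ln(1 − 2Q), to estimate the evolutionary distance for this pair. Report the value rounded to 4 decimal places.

Differing sites — 10:A/G (Ti); 14:A/G (Ti); 18:T/A (Tv); 21:C/T (Ti); 25:A/G (Ti); 33:C/T (Ti); 37:C/T (Ti).
Of the 7 differences, 6 transitions and 1 transversion over 41 sites: P = 6/41 = 0.146341, Q = 1/41 = 0.024390.
d = −0.5·ln(0.682928) − 0.25·ln(0.951220) = −0.5·(-0.381366) − 0.25·(-0.050010) = 0.2032.

0.2032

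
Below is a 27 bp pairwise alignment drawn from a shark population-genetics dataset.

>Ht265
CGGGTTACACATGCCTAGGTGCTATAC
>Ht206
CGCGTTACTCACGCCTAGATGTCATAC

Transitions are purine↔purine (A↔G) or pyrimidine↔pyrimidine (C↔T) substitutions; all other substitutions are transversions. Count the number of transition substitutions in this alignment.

4

Differing sites — 3:G/C (Tv); 9:A/T (Tv); 12:T/C (Ti); 19:G/A (Ti); 22:C/T (Ti); 23:T/C (Ti).
Of the 6 differences, 4 transitions and 2 transversions, so the answer is 4.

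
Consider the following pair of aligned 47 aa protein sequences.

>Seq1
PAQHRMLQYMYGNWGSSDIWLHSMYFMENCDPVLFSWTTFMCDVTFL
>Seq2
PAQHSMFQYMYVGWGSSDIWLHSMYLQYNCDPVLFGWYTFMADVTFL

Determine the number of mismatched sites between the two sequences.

10

Differing sites — 5:R/S; 7:L/F; 12:G/V; 13:N/G; 26:F/L; 27:M/Q; 28:E/Y; 36:S/G; 38:T/Y; 42:C/A.
That gives 10 mismatches out of 47 aligned sites, so the Hamming distance is 10.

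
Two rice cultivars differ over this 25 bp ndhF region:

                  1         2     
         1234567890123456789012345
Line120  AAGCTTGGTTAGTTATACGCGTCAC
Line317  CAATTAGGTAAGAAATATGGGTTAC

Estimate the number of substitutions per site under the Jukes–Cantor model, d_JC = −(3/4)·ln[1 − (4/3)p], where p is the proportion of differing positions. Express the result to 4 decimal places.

The sequences differ at positions 1 (A/C), 3 (G/A), 4 (C/T), 6 (T/A), 10 (T/A), 13 (T/A), 14 (T/A), 18 (C/T), 20 (C/G), 23 (C/T).
p = 10/25 = 0.400000.
d = −0.75 · ln(1 − (4/3)·0.400000) = −0.75 · ln(0.466667) = −0.75 · (-0.762139) = 0.5716.

0.5716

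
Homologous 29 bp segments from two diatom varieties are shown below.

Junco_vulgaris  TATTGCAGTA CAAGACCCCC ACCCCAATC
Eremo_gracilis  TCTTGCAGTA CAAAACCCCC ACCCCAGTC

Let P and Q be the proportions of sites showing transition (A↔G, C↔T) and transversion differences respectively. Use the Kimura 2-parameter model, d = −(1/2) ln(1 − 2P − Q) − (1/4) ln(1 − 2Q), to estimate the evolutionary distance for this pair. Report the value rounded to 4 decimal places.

The sequences differ at positions 2 (A/C, transversion), 14 (G/A, transition), 27 (A/G, transition).
Of the 3 differences, 2 transitions and 1 transversion over 29 sites: P = 2/29 = 0.068966, Q = 1/29 = 0.034483.
d = −0.5·ln(0.827585) − 0.25·ln(0.931034) = −0.5·(-0.189243) − 0.25·(-0.071459) = 0.1125.

0.1125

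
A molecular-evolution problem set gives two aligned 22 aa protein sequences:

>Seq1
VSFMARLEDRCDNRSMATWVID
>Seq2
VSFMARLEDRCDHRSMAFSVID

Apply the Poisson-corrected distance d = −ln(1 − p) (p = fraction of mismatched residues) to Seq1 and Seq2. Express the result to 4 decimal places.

Mismatches occur at site 13 (N→H), site 18 (T→F), site 19 (W→S).
p = 3/22 = 0.136364.
d = −ln(1 − 0.136364) = −ln(0.863636) = 0.1466.

0.1466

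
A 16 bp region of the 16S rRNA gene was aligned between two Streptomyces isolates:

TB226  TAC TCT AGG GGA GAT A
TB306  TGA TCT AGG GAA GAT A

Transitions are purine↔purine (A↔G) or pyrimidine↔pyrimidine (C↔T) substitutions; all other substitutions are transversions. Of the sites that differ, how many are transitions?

2

Differing sites — 2:A/G (Ti); 3:C/A (Tv); 11:G/A (Ti).
Of the 3 differences, 2 transitions and 1 transversion, so the answer is 2.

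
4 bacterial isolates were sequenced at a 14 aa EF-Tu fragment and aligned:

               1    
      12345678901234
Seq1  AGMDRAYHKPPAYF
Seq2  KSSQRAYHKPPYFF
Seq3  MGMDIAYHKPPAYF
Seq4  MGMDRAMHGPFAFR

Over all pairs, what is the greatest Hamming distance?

Pairwise Hamming distances:
  Seq1 vs Seq2: 6
  Seq1 vs Seq3: 2
  Seq1 vs Seq4: 6
  Seq2 vs Seq3: 7
  Seq2 vs Seq4: 9
  Seq3 vs Seq4: 6
The largest is 9, between Seq2 and Seq4.

9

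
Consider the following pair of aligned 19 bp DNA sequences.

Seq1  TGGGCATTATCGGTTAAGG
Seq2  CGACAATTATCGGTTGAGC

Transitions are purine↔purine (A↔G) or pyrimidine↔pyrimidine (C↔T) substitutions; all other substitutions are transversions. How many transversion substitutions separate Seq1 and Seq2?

3

The sequences differ at positions 1 (T/C, transition), 3 (G/A, transition), 4 (G/C, transversion), 5 (C/A, transversion), 16 (A/G, transition), 19 (G/C, transversion).
Of the 6 differences, 3 transitions and 3 transversions, so the answer is 3.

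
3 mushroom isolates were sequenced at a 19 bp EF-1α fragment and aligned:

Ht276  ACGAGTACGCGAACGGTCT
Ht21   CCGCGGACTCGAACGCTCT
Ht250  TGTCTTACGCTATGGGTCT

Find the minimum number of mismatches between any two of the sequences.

5

Pairwise Hamming distances:
  Ht276 vs Ht21: 5
  Ht276 vs Ht250: 8
  Ht21 vs Ht250: 10
The smallest is 5, between Ht276 and Ht21.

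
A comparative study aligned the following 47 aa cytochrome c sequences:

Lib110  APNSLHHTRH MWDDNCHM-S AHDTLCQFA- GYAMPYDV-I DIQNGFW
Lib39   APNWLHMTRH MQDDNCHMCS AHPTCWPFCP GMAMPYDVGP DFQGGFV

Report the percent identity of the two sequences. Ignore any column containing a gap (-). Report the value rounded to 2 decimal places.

Excluding the 3 gap columns leaves 44 comparable sites.
Differing sites — 4:S/W; 7:H/M; 12:W/Q; 23:D/P; 25:L/C; 26:C/W; 27:Q/P; 29:A/C; 32:Y/M; 40:I/P; 42:I/F; 44:N/G; 47:W/V.
31 of the 44 comparable sites match, so the percent identity is 31/44 × 100 = 70.45%.

70.45%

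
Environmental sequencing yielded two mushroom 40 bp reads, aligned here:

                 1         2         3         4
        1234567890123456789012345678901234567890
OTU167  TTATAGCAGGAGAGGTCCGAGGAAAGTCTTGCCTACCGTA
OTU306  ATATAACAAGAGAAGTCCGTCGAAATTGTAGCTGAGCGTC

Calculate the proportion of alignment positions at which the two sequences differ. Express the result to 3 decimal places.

0.325

The sequences differ at positions 1 (T/A), 6 (G/A), 9 (G/A), 14 (G/A), 20 (A/T), 21 (G/C), 26 (G/T), 28 (C/G), 30 (T/A), 33 (C/T), 34 (T/G), 36 (C/G), 40 (A/C).
There are 13 differences over 40 sites, so p = 13/40 = 0.325.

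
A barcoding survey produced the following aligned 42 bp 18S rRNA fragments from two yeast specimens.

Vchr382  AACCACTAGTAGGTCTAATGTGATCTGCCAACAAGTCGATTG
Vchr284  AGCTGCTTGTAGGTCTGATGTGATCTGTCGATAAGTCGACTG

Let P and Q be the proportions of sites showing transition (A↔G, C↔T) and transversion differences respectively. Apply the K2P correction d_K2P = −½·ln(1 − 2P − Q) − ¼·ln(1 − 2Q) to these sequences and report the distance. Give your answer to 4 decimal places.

0.2716

Mismatches occur at site 2 (A↔G, transition), site 4 (C↔T, transition), site 5 (A↔G, transition), site 8 (A↔T, transversion), site 17 (A↔G, transition), site 28 (C↔T, transition), site 30 (A↔G, transition), site 32 (C↔T, transition), site 40 (T↔C, transition).
Of the 9 differences, 8 transitions and 1 transversion over 42 sites: P = 8/42 = 0.190476, Q = 1/42 = 0.023810.
d = −0.5·ln(0.595238) − 0.25·ln(0.952380) = −0.5·(-0.518794) − 0.25·(-0.048791) = 0.2716.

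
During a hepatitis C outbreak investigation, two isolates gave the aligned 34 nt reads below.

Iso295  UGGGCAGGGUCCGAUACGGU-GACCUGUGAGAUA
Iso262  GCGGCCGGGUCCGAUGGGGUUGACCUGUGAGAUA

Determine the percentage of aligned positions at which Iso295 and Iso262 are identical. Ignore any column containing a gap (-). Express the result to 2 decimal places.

84.85%

Excluding the 1 gap column leaves 33 comparable sites.
Differing sites — 1:U/G; 2:G/C; 6:A/C; 16:A/G; 17:C/G.
28 of the 33 comparable sites match, so the percent identity is 28/33 × 100 = 84.85%.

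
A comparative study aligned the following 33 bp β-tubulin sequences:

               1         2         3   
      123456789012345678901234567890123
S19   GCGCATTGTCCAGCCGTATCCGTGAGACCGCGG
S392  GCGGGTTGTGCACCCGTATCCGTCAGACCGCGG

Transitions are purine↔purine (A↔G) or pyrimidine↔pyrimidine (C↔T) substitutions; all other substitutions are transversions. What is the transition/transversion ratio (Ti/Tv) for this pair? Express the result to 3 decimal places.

Differing sites — 4:C/G (Tv); 5:A/G (Ti); 10:C/G (Tv); 13:G/C (Tv); 24:G/C (Tv).
Of the 5 differences, 1 transition and 4 transversions, so Ti/Tv = 1/4 = 0.250.

0.250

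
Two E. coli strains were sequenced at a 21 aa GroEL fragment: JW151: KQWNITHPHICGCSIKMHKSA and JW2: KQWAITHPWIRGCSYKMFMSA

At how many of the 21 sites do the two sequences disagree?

Differing sites — 4:N/A; 9:H/W; 11:C/R; 15:I/Y; 18:H/F; 19:K/M.
That gives 6 mismatches out of 21 aligned sites, so the Hamming distance is 6.

6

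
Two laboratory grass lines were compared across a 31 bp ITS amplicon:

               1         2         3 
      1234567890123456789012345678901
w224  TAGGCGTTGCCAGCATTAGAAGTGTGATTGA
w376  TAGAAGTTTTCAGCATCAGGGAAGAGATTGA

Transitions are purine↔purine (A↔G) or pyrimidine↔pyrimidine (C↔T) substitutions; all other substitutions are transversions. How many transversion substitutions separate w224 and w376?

The sequences differ at positions 4 (G/A, transition), 5 (C/A, transversion), 9 (G/T, transversion), 10 (C/T, transition), 17 (T/C, transition), 20 (A/G, transition), 21 (A/G, transition), 22 (G/A, transition), 23 (T/A, transversion), 25 (T/A, transversion).
Of the 10 differences, 6 transitions and 4 transversions, so the answer is 4.

4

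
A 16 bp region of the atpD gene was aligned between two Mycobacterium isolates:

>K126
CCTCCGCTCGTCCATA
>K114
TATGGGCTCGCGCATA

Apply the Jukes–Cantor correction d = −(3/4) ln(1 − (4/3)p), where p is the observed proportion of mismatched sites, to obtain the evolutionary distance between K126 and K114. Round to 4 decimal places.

0.5199

The sequences differ at positions 1 (C/T), 2 (C/A), 4 (C/G), 5 (C/G), 11 (T/C), 12 (C/G).
p = 6/16 = 0.375000.
d = −0.75 · ln(1 − (4/3)·0.375000) = −0.75 · ln(0.500000) = −0.75 · (-0.693147) = 0.5199.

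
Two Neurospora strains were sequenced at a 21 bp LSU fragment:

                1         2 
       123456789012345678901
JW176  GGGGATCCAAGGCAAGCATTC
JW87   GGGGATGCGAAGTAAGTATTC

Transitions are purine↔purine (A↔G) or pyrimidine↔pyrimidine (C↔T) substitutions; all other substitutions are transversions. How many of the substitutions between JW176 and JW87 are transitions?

The sequences differ at positions 7 (C/G, transversion), 9 (A/G, transition), 11 (G/A, transition), 13 (C/T, transition), 17 (C/T, transition).
Of the 5 differences, 4 transitions and 1 transversion, so the answer is 4.

4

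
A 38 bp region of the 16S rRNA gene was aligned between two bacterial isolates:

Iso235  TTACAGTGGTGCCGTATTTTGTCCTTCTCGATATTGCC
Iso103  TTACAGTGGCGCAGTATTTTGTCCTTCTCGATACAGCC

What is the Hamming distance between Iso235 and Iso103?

4

Mismatches occur at site 10 (T/C), site 13 (C/A), site 34 (T/C), site 35 (T/A).
That gives 4 mismatches out of 38 aligned sites, so the Hamming distance is 4.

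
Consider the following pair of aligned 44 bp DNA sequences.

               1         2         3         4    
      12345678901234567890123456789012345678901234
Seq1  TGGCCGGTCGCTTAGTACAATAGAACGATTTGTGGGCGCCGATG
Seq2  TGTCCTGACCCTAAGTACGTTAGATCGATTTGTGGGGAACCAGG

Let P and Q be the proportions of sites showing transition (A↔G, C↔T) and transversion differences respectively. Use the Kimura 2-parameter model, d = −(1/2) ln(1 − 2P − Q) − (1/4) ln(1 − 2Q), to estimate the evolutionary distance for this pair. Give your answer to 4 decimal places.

Mismatches occur at site 3 (G→T, transversion), site 6 (G→T, transversion), site 8 (T→A, transversion), site 10 (G→C, transversion), site 13 (T→A, transversion), site 19 (A→G, transition), site 20 (A→T, transversion), site 25 (A→T, transversion), site 37 (C→G, transversion), site 38 (G→A, transition), site 39 (C→A, transversion), site 41 (G→C, transversion), site 43 (T→G, transversion).
Of the 13 differences, 2 transitions and 11 transversions over 44 sites: P = 2/44 = 0.045455, Q = 11/44 = 0.250000.
d = −0.5·ln(0.659090) − 0.25·ln(0.500000) = −0.5·(-0.416895) − 0.25·(-0.693147) = 0.3817.

0.3817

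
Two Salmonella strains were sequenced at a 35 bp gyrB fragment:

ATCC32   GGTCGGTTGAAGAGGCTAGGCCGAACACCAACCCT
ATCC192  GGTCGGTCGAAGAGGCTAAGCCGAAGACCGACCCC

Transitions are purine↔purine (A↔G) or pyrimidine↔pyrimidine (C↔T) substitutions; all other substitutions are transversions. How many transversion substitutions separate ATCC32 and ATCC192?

1

The sequences differ at positions 8 (T/C, transition), 19 (G/A, transition), 26 (C/G, transversion), 30 (A/G, transition), 35 (T/C, transition).
Of the 5 differences, 4 transitions and 1 transversion, so the answer is 1.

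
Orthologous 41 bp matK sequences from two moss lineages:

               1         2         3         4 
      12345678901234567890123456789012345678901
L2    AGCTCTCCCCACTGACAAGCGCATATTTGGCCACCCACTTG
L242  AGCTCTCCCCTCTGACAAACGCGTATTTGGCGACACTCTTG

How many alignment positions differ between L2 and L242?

Mismatches occur at site 11 (A/T), site 19 (G/A), site 23 (A/G), site 32 (C/G), site 35 (C/A), site 37 (A/T).
That gives 6 mismatches out of 41 aligned sites, so the Hamming distance is 6.

6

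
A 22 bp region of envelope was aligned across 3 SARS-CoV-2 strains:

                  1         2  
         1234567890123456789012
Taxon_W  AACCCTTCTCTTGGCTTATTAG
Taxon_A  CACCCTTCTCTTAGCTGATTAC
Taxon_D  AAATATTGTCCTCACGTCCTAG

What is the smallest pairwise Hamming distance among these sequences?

Pairwise Hamming distances:
  Taxon_W vs Taxon_A: 4
  Taxon_W vs Taxon_D: 10
  Taxon_A vs Taxon_D: 13
The smallest is 4, between Taxon_W and Taxon_A.

4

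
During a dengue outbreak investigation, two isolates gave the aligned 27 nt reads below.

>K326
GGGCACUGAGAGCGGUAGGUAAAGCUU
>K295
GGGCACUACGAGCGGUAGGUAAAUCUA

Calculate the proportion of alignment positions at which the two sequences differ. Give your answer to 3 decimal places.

0.148

Differing sites — 8:G/A; 9:A/C; 24:G/U; 27:U/A.
There are 4 differences over 27 sites, so p = 4/27 = 0.148.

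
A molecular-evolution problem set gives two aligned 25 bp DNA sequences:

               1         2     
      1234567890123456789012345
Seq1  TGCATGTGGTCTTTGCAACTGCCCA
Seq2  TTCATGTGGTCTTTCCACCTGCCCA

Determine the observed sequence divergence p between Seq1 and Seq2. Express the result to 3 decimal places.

Differing sites — 2:G/T; 15:G/C; 18:A/C.
There are 3 differences over 25 sites, so p = 3/25 = 0.120.

0.120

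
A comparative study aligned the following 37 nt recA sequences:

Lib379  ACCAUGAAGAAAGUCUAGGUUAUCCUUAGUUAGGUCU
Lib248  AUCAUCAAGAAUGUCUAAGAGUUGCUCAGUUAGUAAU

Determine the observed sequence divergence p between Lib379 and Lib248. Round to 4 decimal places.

Differing sites — 2:C/U; 6:G/C; 12:A/U; 18:G/A; 20:U/A; 21:U/G; 22:A/U; 24:C/G; 27:U/C; 34:G/U; 35:U/A; 36:C/A.
There are 12 differences over 37 sites, so p = 12/37 = 0.3243.

0.3243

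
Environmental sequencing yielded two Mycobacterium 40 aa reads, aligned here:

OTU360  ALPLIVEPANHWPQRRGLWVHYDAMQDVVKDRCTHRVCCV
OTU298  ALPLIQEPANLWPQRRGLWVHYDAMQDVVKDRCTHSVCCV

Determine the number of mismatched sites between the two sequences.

3

The sequences differ at positions 6 (V/Q), 11 (H/L), 36 (R/S).
That gives 3 mismatches out of 40 aligned sites, so the Hamming distance is 3.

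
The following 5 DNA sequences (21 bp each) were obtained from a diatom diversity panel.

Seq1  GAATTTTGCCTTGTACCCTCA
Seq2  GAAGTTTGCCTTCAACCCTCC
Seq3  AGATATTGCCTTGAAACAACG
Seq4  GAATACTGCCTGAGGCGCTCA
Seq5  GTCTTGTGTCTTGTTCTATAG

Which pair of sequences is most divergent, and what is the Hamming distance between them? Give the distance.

Pairwise Hamming distances:
  Seq1 vs Seq2: 4
  Seq1 vs Seq3: 8
  Seq1 vs Seq4: 7
  Seq1 vs Seq5: 9
  Seq2 vs Seq3: 9
  Seq2 vs Seq4: 9
  Seq2 vs Seq5: 12
  Seq3 vs Seq4: 12
  Seq3 vs Seq5: 12
  Seq4 vs Seq5: 13
The largest is 13, between Seq4 and Seq5.

13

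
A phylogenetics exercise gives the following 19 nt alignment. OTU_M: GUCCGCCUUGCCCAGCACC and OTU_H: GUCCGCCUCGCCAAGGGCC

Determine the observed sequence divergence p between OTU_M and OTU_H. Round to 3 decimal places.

0.211

Differing sites — 9:U/C; 13:C/A; 16:C/G; 17:A/G.
There are 4 differences over 19 sites, so p = 4/19 = 0.211.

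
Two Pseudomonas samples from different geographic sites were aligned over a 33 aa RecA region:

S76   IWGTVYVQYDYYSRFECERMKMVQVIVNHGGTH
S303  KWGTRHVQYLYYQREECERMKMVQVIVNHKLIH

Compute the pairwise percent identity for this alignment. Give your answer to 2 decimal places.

72.73%

Differing sites — 1:I/K; 5:V/R; 6:Y/H; 10:D/L; 13:S/Q; 15:F/E; 30:G/K; 31:G/L; 32:T/I.
24 of the 33 sites match, so the percent identity is 24/33 × 100 = 72.73%.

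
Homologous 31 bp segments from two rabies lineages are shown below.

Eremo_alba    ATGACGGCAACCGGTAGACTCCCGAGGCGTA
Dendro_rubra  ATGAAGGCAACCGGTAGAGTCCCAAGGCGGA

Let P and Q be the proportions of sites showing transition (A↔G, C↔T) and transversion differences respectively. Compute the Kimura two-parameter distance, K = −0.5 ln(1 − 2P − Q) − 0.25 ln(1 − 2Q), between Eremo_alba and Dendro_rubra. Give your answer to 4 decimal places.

0.1417

Differing sites — 5:C/A (Tv); 19:C/G (Tv); 24:G/A (Ti); 30:T/G (Tv).
Of the 4 differences, 1 transition and 3 transversions over 31 sites: P = 1/31 = 0.032258, Q = 3/31 = 0.096774.
d = −0.5·ln(0.838710) − 0.25·ln(0.806452) = −0.5·(-0.175890) − 0.25·(-0.215111) = 0.1417.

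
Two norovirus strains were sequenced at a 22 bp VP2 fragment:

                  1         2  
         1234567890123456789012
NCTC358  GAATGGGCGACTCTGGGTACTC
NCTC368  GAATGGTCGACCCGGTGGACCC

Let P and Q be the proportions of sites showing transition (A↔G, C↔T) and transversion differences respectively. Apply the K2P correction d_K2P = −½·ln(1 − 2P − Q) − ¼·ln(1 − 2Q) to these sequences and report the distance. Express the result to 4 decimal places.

0.3390

Mismatches occur at site 7 (G→T, transversion), site 12 (T→C, transition), site 14 (T→G, transversion), site 16 (G→T, transversion), site 18 (T→G, transversion), site 21 (T→C, transition).
Of the 6 differences, 2 transitions and 4 transversions over 22 sites: P = 2/22 = 0.090909, Q = 4/22 = 0.181818.
d = −0.5·ln(0.636364) − 0.25·ln(0.636364) = −0.5·(-0.451985) − 0.25·(-0.451985) = 0.3390.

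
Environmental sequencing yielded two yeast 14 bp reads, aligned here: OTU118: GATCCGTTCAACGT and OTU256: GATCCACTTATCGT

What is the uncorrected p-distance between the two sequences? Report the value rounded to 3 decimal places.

0.286

Mismatches occur at site 6 (G↔A), site 7 (T↔C), site 9 (C↔T), site 11 (A↔T).
There are 4 differences over 14 sites, so p = 4/14 = 0.286.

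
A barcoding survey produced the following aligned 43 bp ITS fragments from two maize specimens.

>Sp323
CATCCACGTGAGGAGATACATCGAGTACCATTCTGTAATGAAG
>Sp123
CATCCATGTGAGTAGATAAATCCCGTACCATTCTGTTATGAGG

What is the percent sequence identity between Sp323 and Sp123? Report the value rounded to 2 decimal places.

The sequences differ at positions 7 (C/T), 13 (G/T), 19 (C/A), 23 (G/C), 24 (A/C), 37 (A/T), 42 (A/G).
36 of the 43 sites match, so the percent identity is 36/43 × 100 = 83.72%.

83.72%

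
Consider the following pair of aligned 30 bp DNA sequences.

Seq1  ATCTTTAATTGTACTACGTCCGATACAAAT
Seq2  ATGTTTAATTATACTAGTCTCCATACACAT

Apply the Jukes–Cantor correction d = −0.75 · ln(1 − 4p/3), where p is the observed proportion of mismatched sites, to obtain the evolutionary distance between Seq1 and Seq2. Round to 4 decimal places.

The sequences differ at positions 3 (C/G), 11 (G/A), 17 (C/G), 18 (G/T), 19 (T/C), 20 (C/T), 22 (G/C), 28 (A/C).
p = 8/30 = 0.266667.
d = −0.75 · ln(1 − (4/3)·0.266667) = −0.75 · ln(0.644444) = −0.75 · (-0.439367) = 0.3295.

0.3295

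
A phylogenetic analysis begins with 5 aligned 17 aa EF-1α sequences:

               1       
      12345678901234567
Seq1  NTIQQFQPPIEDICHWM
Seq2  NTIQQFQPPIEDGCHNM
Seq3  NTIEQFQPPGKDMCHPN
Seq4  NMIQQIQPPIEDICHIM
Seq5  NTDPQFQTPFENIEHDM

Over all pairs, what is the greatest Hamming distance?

Pairwise Hamming distances:
  Seq1 vs Seq2: 2
  Seq1 vs Seq3: 6
  Seq1 vs Seq4: 3
  Seq1 vs Seq5: 7
  Seq2 vs Seq3: 6
  Seq2 vs Seq4: 4
  Seq2 vs Seq5: 8
  Seq3 vs Seq4: 8
  Seq3 vs Seq5: 10
  Seq4 vs Seq5: 9
The largest is 10, between Seq3 and Seq5.

10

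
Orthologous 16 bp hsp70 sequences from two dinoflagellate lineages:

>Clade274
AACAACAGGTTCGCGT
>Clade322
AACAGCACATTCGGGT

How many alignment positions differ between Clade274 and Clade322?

Differing sites — 5:A/G; 8:G/C; 9:G/A; 14:C/G.
That gives 4 mismatches out of 16 aligned sites, so the Hamming distance is 4.

4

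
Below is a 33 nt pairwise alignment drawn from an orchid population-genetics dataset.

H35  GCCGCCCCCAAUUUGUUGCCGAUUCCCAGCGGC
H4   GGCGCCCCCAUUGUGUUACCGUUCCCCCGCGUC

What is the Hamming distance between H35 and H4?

The sequences differ at positions 2 (C/G), 11 (A/U), 13 (U/G), 18 (G/A), 22 (A/U), 24 (U/C), 28 (A/C), 32 (G/U).
That gives 8 mismatches out of 33 aligned sites, so the Hamming distance is 8.

8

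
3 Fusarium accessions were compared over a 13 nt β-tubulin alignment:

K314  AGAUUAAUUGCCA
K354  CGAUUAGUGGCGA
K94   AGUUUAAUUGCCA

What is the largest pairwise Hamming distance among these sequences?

Pairwise Hamming distances:
  K314 vs K354: 4
  K314 vs K94: 1
  K354 vs K94: 5
The largest is 5, between K354 and K94.

5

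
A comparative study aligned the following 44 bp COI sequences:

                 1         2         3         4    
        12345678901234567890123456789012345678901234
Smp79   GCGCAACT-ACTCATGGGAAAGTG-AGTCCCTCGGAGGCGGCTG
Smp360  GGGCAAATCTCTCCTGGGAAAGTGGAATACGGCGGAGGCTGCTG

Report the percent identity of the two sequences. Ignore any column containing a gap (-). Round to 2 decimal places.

78.57%

Excluding the 2 gap columns leaves 42 comparable sites.
The sequences differ at positions 2 (C/G), 7 (C/A), 10 (A/T), 14 (A/C), 27 (G/A), 29 (C/A), 31 (C/G), 32 (T/G), 40 (G/T).
33 of the 42 comparable sites match, so the percent identity is 33/42 × 100 = 78.57%.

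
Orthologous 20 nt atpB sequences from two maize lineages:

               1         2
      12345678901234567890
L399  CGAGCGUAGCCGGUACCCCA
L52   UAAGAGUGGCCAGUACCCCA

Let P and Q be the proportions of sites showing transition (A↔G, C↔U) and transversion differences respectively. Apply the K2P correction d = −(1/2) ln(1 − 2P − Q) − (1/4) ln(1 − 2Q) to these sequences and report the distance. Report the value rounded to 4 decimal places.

0.3253

Mismatches occur at site 1 (C→U, transition), site 2 (G→A, transition), site 5 (C→A, transversion), site 8 (A→G, transition), site 12 (G→A, transition).
Of the 5 differences, 4 transitions and 1 transversion over 20 sites: P = 4/20 = 0.200000, Q = 1/20 = 0.050000.
d = −0.5·ln(0.550000) − 0.25·ln(0.900000) = −0.5·(-0.597837) − 0.25·(-0.105361) = 0.3253.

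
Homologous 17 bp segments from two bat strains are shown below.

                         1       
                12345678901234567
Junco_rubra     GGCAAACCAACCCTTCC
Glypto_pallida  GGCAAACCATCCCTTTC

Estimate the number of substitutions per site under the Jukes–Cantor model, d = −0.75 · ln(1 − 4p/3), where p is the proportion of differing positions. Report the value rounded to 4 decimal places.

0.1280

The sequences differ at positions 10 (A/T), 16 (C/T).
p = 2/17 = 0.117647.
d = −0.75 · ln(1 − (4/3)·0.117647) = −0.75 · ln(0.843137) = −0.75 · (-0.170626) = 0.1280.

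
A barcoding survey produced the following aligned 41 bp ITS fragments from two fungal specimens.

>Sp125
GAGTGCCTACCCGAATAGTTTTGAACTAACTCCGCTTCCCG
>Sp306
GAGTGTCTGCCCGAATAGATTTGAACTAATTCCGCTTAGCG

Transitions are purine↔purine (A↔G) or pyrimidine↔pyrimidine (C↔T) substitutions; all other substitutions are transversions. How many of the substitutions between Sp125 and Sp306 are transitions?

Differing sites — 6:C/T (Ti); 9:A/G (Ti); 19:T/A (Tv); 30:C/T (Ti); 38:C/A (Tv); 39:C/G (Tv).
Of the 6 differences, 3 transitions and 3 transversions, so the answer is 3.

3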